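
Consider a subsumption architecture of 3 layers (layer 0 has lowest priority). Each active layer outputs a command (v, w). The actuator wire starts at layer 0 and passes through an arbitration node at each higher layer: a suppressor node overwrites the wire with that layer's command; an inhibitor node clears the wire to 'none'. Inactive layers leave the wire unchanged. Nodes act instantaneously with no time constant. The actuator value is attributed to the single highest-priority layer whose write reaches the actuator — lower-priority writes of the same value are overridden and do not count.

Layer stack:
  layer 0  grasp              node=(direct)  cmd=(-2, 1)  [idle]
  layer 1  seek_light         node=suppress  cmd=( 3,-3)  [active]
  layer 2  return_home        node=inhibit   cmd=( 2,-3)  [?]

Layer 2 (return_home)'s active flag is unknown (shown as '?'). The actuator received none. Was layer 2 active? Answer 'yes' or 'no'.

If layer 2 is active=yes:
  actuator would be none
If layer 2 is active=no:
  actuator would be (3, -3)
Observed none, so layer 2 was active.

yes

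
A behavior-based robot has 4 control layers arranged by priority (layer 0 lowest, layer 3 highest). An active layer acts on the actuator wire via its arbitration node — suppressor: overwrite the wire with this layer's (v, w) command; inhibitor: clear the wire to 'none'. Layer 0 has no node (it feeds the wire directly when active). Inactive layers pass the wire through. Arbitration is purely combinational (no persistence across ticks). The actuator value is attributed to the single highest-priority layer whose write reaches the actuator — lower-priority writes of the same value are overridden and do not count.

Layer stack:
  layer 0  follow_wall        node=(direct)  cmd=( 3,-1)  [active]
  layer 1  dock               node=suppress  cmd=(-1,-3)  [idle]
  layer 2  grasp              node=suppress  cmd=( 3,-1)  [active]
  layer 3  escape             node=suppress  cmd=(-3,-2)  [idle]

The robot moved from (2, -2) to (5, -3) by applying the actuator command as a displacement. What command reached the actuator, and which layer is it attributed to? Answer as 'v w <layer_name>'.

displacement = (5, -3) − (2, -2) = (3, -1)
[0] follow_wall on; wire := (3, -1)
[1] dock off; pass (3, -1)
[2] grasp on (suppress); wire := (3, -1)
[3] escape off; pass (3, -1)
output (3, -1) — from layer 2 (grasp)

3 -1 grasp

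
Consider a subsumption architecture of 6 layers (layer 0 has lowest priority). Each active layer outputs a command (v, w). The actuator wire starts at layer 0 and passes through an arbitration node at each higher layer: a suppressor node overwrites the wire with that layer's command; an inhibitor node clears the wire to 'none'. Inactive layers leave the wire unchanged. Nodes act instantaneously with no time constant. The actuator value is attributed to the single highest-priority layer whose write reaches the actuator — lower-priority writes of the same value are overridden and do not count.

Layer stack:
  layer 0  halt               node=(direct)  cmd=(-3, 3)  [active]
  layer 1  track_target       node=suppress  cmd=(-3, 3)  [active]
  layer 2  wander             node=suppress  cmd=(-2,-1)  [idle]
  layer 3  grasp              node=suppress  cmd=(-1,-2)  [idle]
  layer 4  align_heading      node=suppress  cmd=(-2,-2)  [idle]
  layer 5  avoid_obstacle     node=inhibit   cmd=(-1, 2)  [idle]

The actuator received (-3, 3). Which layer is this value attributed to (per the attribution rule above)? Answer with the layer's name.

layer 0 (halt) active — direct: (-3, 3)
layer 1 (track_target) active — suppresses: (-3, 3)
layer 2 (wander) idle — unchanged: (-3, 3)
layer 3 (grasp) idle — unchanged: (-3, 3)
layer 4 (align_heading) idle — unchanged: (-3, 3)
layer 5 (avoid_obstacle) idle — unchanged: (-3, 3)
→ actuator (-3, 3)
last writer: layer 1 = track_target

track_target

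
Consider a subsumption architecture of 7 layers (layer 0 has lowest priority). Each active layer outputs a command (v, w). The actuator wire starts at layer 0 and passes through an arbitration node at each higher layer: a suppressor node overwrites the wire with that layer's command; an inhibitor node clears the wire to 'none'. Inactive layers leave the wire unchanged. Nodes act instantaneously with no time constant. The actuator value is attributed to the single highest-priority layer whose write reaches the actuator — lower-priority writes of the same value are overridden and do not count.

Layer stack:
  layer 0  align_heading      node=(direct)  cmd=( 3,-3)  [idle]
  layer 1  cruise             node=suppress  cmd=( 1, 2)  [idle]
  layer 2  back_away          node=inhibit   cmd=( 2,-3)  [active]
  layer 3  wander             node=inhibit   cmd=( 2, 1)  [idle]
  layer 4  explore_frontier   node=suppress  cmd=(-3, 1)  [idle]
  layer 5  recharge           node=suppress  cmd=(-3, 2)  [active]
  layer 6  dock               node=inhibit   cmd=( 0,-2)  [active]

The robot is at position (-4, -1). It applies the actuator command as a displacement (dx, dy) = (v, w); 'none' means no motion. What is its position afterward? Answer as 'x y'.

layer 0 (align_heading) idle — none
layer 1 (cruise) idle — unchanged: none
layer 2 (back_away) active — inhibits: none
layer 3 (wander) idle — unchanged: none
layer 4 (explore_frontier) idle — unchanged: none
layer 5 (recharge) active — suppresses: (-3, 2)
layer 6 (dock) active — inhibits: none
→ actuator none
position: (-4, -1) + none = (-4, -1)

-4 -1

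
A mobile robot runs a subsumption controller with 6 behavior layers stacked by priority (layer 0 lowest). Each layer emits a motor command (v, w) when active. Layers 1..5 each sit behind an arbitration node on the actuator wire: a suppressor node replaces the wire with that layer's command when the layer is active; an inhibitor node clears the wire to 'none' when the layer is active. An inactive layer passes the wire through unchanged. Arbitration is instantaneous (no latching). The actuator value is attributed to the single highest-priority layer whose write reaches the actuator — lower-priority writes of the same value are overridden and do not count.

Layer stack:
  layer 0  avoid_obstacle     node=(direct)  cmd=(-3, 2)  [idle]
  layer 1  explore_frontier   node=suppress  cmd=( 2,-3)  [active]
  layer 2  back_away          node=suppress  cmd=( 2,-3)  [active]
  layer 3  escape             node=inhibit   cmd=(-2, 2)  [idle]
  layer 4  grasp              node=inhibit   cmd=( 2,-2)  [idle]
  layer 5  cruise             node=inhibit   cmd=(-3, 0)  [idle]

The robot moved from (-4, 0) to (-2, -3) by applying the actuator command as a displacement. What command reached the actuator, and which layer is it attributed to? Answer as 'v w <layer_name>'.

displacement = (-2, -3) − (-4, 0) = (2, -3)
layer 0 (avoid_obstacle) idle — none
layer 1 (explore_frontier) active — suppresses: (2, -3)
layer 2 (back_away) active — suppresses: (2, -3)
layer 3 (escape) idle — unchanged: (2, -3)
layer 4 (grasp) idle — unchanged: (2, -3)
layer 5 (cruise) idle — unchanged: (2, -3)
→ actuator (2, -3) — from layer 2 (back_away)

2 -3 back_away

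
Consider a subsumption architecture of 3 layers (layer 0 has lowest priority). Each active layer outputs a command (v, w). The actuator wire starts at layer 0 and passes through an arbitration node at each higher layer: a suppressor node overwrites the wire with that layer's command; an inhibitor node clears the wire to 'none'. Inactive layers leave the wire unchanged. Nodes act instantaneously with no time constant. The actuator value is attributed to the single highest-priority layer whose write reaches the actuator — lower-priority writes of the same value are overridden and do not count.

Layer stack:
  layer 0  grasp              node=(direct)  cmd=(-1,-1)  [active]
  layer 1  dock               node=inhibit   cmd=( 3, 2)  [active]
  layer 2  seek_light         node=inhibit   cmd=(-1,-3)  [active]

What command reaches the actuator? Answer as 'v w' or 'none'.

layer 0 (grasp) active — direct: (-1, -1)
layer 1 (dock) active — inhibits: none
layer 2 (seek_light) active — inhibits: none
→ actuator none

none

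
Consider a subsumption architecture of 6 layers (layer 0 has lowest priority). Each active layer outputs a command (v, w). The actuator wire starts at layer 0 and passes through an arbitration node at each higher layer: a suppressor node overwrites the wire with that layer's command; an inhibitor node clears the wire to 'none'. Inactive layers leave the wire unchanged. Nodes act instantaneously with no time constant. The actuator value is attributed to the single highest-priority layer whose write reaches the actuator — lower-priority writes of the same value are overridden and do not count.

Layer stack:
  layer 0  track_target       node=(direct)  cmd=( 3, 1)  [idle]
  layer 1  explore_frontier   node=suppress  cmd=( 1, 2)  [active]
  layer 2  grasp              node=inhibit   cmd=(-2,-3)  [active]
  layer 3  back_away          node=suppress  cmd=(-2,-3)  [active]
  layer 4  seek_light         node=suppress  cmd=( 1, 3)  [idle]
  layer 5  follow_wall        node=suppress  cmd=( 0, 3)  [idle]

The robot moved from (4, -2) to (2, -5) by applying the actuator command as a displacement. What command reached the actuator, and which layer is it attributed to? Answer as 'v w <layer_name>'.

displacement = (2, -5) − (4, -2) = (-2, -3)
L0 track_target: idle → wire = none
L1 explore_frontier: active, suppressor → wire = (1, 2)
L2 grasp: active, inhibitor → wire = none
L3 back_away: active, suppressor → wire = (-2, -3)
L4 seek_light: idle → wire stays (-2, -3)
L5 follow_wall: idle → wire stays (-2, -3)
actuator = (-2, -3) — from layer 3 (back_away)

-2 -3 back_away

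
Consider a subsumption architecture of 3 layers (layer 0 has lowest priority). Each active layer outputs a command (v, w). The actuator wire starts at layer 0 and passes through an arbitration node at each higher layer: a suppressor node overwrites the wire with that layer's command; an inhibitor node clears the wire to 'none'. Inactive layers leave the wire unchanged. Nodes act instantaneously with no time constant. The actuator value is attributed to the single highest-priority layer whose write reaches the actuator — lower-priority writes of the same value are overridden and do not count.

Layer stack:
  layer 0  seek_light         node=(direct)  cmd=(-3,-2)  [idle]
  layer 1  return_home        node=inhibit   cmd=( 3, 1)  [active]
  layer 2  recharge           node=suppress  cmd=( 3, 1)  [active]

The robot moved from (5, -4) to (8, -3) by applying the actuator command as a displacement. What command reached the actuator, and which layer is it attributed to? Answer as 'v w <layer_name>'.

3 1 recharge

displacement = (8, -3) − (5, -4) = (3, 1)
layer 0 (seek_light) idle — none
layer 1 (return_home) active — inhibits: none
layer 2 (recharge) active — suppresses: (3, 1)
→ actuator (3, 1) — from layer 2 (recharge)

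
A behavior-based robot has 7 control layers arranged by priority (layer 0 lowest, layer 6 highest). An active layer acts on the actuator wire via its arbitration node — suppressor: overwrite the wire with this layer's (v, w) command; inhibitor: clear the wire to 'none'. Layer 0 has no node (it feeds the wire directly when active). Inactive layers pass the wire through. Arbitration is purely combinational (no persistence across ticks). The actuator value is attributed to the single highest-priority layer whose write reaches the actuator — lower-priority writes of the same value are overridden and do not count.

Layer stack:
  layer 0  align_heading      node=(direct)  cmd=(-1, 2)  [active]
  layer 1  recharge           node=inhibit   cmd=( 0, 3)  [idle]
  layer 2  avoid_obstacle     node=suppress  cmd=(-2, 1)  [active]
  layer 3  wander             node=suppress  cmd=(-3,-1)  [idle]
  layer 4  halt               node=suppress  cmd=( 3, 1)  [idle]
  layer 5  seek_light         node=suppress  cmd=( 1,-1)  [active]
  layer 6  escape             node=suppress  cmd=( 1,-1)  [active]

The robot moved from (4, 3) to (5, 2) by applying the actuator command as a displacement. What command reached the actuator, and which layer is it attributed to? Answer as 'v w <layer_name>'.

displacement = (5, 2) − (4, 3) = (1, -1)
[0] align_heading on; wire := (-1, 2)
[1] recharge off; pass (-1, 2)
[2] avoid_obstacle on (suppress); wire := (-2, 1)
[3] wander off; pass (-2, 1)
[4] halt off; pass (-2, 1)
[5] seek_light on (suppress); wire := (1, -1)
[6] escape on (suppress); wire := (1, -1)
output (1, -1) — from layer 6 (escape)

1 -1 escape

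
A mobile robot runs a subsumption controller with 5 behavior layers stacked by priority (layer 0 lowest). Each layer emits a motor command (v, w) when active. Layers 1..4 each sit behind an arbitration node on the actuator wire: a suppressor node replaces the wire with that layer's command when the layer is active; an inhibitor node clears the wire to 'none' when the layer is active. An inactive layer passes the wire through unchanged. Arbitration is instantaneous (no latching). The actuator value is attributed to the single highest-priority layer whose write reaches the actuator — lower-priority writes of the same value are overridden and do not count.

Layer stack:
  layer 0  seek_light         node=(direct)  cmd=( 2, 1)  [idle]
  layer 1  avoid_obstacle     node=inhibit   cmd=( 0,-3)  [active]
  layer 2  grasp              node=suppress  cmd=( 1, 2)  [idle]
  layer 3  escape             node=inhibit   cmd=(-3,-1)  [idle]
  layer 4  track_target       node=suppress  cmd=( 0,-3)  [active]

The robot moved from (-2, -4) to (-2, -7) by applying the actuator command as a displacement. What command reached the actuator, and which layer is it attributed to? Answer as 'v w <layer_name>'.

0 -3 track_target

displacement = (-2, -7) − (-2, -4) = (0, -3)
[0] seek_light off; wire := none
[1] avoid_obstacle on (inhibit); wire := none
[2] grasp off; pass none
[3] escape off; pass none
[4] track_target on (suppress); wire := (0, -3)
output (0, -3) — from layer 4 (track_target)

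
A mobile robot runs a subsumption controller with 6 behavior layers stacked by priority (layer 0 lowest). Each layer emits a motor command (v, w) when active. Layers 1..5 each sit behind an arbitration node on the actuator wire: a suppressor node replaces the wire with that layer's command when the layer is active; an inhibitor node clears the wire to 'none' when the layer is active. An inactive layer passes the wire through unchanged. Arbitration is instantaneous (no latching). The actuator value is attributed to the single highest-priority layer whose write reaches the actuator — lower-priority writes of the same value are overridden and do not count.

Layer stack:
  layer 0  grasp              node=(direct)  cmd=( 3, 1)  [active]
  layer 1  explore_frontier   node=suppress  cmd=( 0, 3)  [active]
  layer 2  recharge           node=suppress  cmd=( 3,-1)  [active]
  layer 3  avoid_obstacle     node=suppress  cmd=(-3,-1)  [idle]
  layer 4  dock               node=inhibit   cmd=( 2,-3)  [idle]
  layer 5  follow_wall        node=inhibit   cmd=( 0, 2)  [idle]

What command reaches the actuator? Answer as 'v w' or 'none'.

3 -1

layer 0 (grasp) active — direct: (3, 1)
layer 1 (explore_frontier) active — suppresses: (0, 3)
layer 2 (recharge) active — suppresses: (3, -1)
layer 3 (avoid_obstacle) idle — unchanged: (3, -1)
layer 4 (dock) idle — unchanged: (3, -1)
layer 5 (follow_wall) idle — unchanged: (3, -1)
→ actuator (3, -1)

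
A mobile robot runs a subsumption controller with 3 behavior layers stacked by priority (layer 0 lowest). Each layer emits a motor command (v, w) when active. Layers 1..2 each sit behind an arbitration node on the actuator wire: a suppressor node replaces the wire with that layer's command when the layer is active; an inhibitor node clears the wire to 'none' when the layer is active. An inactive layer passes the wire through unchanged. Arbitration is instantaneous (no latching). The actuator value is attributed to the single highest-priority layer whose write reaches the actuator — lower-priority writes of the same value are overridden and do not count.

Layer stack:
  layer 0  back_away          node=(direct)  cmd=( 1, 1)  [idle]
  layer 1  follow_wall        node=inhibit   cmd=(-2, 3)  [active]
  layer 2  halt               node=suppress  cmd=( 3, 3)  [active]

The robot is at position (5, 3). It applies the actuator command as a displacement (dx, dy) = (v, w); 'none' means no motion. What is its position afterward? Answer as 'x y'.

L0 back_away: idle → wire = none
L1 follow_wall: active, inhibitor → wire = none
L2 halt: active, suppressor → wire = (3, 3)
actuator = (3, 3)
position: (5, 3) + (3, 3) = (8, 6)

8 6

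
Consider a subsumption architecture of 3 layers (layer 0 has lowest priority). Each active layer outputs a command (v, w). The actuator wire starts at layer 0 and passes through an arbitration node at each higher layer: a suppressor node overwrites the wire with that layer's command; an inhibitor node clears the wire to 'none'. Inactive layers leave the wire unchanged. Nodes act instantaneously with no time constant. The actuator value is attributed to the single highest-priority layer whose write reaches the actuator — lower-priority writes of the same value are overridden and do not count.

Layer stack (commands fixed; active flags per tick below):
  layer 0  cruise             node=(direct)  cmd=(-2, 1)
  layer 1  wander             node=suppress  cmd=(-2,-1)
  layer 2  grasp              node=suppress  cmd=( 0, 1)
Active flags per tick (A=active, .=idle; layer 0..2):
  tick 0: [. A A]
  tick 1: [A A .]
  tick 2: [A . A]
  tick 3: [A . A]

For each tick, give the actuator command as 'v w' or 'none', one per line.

tick 0:
  L0 cruise: idle → wire = none
  L1 wander: active, suppressor → wire = (-2, -1)
  L2 grasp: active, suppressor → wire = (0, 1)
  actuator = (0, 1)
tick 1:
  L0 cruise: active, feeds wire = (-2, 1)
  L1 wander: active, suppressor → wire = (-2, -1)
  L2 grasp: idle → wire stays (-2, -1)
  actuator = (-2, -1)
tick 2:
  L0 cruise: active, feeds wire = (-2, 1)
  L1 wander: idle → wire stays (-2, 1)
  L2 grasp: active, suppressor → wire = (0, 1)
  actuator = (0, 1)
tick 3:
  L0 cruise: active, feeds wire = (-2, 1)
  L1 wander: idle → wire stays (-2, 1)
  L2 grasp: active, suppressor → wire = (0, 1)
  actuator = (0, 1)

0 1
-2 -1
0 1
0 1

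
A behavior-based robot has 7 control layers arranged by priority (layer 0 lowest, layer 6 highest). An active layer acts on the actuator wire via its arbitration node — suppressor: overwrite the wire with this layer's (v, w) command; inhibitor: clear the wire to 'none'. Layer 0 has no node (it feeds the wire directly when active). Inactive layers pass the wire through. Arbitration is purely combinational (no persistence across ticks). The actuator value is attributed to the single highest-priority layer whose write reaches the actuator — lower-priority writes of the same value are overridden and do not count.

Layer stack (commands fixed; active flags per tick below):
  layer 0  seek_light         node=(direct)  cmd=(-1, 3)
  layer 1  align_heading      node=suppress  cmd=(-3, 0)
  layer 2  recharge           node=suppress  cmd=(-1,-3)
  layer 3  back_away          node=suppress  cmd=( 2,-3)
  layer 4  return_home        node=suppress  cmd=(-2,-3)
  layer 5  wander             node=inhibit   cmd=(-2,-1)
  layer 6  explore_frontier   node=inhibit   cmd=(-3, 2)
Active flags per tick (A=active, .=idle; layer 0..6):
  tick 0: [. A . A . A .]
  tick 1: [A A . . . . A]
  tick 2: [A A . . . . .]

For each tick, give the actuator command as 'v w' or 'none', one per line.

none
none
-3 0

tick 0:
  layer 0 (seek_light) idle — none
  layer 1 (align_heading) active — suppresses: (-3, 0)
  layer 2 (recharge) idle — unchanged: (-3, 0)
  layer 3 (back_away) active — suppresses: (2, -3)
  layer 4 (return_home) idle — unchanged: (2, -3)
  layer 5 (wander) active — inhibits: none
  layer 6 (explore_frontier) idle — unchanged: none
  → actuator none
tick 1:
  layer 0 (seek_light) active — direct: (-1, 3)
  layer 1 (align_heading) active — suppresses: (-3, 0)
  layer 2 (recharge) idle — unchanged: (-3, 0)
  layer 3 (back_away) idle — unchanged: (-3, 0)
  layer 4 (return_home) idle — unchanged: (-3, 0)
  layer 5 (wander) idle — unchanged: (-3, 0)
  layer 6 (explore_frontier) active — inhibits: none
  → actuator none
tick 2:
  layer 0 (seek_light) active — direct: (-1, 3)
  layer 1 (align_heading) active — suppresses: (-3, 0)
  layer 2 (recharge) idle — unchanged: (-3, 0)
  layer 3 (back_away) idle — unchanged: (-3, 0)
  layer 4 (return_home) idle — unchanged: (-3, 0)
  layer 5 (wander) idle — unchanged: (-3, 0)
  layer 6 (explore_frontier) idle — unchanged: (-3, 0)
  → actuator (-3, 0)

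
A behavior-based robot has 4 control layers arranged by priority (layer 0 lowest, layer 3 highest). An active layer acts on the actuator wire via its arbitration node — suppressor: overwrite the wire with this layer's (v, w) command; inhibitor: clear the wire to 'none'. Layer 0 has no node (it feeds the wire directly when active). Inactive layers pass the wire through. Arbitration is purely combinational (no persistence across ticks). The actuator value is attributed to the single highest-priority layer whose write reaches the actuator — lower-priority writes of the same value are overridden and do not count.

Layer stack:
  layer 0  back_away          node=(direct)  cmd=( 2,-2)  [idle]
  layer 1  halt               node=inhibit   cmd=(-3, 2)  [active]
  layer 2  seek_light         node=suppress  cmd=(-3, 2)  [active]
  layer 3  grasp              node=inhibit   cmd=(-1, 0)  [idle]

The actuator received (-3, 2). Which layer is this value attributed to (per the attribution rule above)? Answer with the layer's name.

seek_light

L0 back_away: idle → wire = none
L1 halt: active, inhibitor → wire = none
L2 seek_light: active, suppressor → wire = (-3, 2)
L3 grasp: idle → wire stays (-3, 2)
actuator = (-3, 2)
last writer: layer 2 = seek_light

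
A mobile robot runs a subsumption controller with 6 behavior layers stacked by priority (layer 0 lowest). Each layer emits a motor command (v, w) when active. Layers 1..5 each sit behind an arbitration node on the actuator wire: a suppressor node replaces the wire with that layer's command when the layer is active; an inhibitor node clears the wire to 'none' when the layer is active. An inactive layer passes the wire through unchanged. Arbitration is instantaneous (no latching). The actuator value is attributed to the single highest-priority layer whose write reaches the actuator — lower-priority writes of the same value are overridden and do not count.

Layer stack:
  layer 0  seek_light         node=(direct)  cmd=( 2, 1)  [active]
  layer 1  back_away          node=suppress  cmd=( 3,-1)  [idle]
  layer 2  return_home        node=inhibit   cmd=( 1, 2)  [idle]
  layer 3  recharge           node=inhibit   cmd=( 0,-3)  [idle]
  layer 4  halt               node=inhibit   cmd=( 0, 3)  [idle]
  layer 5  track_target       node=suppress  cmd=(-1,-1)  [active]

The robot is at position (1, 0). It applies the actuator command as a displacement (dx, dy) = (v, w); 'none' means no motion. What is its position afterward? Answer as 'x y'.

L0 seek_light: active, feeds wire = (2, 1)
L1 back_away: idle → wire stays (2, 1)
L2 return_home: idle → wire stays (2, 1)
L3 recharge: idle → wire stays (2, 1)
L4 halt: idle → wire stays (2, 1)
L5 track_target: active, suppressor → wire = (-1, -1)
actuator = (-1, -1)
position: (1, 0) + (-1, -1) = (0, -1)

0 -1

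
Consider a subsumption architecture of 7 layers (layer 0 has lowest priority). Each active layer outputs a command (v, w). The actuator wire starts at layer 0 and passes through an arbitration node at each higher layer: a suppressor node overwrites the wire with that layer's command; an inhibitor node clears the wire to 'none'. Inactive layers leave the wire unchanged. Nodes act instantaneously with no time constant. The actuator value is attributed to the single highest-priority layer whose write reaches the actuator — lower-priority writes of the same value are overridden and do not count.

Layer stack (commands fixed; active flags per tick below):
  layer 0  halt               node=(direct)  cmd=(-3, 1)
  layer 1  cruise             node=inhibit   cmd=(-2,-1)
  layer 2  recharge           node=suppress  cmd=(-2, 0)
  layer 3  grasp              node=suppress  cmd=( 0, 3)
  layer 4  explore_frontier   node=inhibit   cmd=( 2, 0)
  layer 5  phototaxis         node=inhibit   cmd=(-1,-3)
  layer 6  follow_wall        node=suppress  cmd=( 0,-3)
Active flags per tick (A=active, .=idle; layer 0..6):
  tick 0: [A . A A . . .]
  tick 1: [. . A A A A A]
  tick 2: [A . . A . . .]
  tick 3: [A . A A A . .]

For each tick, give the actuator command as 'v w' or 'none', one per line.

0 3
0 -3
0 3
none

tick 0:
  [0] halt on; wire := (-3, 1)
  [1] cruise off; pass (-3, 1)
  [2] recharge on (suppress); wire := (-2, 0)
  [3] grasp on (suppress); wire := (0, 3)
  [4] explore_frontier off; pass (0, 3)
  [5] phototaxis off; pass (0, 3)
  [6] follow_wall off; pass (0, 3)
  output (0, 3)
tick 1:
  [0] halt off; wire := none
  [1] cruise off; pass none
  [2] recharge on (suppress); wire := (-2, 0)
  [3] grasp on (suppress); wire := (0, 3)
  [4] explore_frontier on (inhibit); wire := none
  [5] phototaxis on (inhibit); wire := none
  [6] follow_wall on (suppress); wire := (0, -3)
  output (0, -3)
tick 2:
  [0] halt on; wire := (-3, 1)
  [1] cruise off; pass (-3, 1)
  [2] recharge off; pass (-3, 1)
  [3] grasp on (suppress); wire := (0, 3)
  [4] explore_frontier off; pass (0, 3)
  [5] phototaxis off; pass (0, 3)
  [6] follow_wall off; pass (0, 3)
  output (0, 3)
tick 3:
  [0] halt on; wire := (-3, 1)
  [1] cruise off; pass (-3, 1)
  [2] recharge on (suppress); wire := (-2, 0)
  [3] grasp on (suppress); wire := (0, 3)
  [4] explore_frontier on (inhibit); wire := none
  [5] phototaxis off; pass none
  [6] follow_wall off; pass none
  output none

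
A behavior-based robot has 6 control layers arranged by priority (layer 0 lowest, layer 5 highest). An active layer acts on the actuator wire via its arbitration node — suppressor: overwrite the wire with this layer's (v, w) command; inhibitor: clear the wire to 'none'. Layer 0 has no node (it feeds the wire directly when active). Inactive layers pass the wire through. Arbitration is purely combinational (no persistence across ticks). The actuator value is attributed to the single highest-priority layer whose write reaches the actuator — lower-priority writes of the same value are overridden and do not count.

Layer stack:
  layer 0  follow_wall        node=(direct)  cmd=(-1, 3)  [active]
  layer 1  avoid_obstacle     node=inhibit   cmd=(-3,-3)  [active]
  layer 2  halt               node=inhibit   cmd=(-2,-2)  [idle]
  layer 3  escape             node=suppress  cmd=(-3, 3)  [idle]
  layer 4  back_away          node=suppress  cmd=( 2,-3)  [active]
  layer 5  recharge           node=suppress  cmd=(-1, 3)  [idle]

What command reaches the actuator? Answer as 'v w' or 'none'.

[0] follow_wall on; wire := (-1, 3)
[1] avoid_obstacle on (inhibit); wire := none
[2] halt off; pass none
[3] escape off; pass none
[4] back_away on (suppress); wire := (2, -3)
[5] recharge off; pass (2, -3)
output (2, -3)

2 -3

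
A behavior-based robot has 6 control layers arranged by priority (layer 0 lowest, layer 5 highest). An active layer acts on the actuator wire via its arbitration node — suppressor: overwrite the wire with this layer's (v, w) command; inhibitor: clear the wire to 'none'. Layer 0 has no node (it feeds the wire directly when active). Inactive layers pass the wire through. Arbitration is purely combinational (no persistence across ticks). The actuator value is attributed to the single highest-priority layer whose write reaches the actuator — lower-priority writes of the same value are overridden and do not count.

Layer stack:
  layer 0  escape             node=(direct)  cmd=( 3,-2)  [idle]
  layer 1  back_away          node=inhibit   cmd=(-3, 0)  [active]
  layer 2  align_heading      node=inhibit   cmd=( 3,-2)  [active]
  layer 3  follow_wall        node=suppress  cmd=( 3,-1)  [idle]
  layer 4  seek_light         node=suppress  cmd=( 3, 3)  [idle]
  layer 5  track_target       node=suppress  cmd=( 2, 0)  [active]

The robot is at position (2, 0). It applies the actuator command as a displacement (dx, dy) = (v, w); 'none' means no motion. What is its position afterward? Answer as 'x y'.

4 0

[0] escape off; wire := none
[1] back_away on (inhibit); wire := none
[2] align_heading on (inhibit); wire := none
[3] follow_wall off; pass none
[4] seek_light off; pass none
[5] track_target on (suppress); wire := (2, 0)
output (2, 0)
position: (2, 0) + (2, 0) = (4, 0)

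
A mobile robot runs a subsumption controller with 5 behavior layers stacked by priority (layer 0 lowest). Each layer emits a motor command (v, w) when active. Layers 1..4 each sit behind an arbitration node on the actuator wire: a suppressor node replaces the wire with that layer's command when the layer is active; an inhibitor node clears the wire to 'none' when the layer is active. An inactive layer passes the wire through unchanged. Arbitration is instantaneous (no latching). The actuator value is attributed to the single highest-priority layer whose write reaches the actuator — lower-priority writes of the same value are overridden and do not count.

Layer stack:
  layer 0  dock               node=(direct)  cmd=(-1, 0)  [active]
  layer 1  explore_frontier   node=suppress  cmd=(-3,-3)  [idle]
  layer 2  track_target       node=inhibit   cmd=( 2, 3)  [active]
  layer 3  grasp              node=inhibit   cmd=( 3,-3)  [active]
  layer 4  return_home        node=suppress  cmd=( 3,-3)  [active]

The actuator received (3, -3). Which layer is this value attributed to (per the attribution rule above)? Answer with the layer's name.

[0] dock on; wire := (-1, 0)
[1] explore_frontier off; pass (-1, 0)
[2] track_target on (inhibit); wire := none
[3] grasp on (inhibit); wire := none
[4] return_home on (suppress); wire := (3, -3)
output (3, -3)
last writer: layer 4 = return_home

return_home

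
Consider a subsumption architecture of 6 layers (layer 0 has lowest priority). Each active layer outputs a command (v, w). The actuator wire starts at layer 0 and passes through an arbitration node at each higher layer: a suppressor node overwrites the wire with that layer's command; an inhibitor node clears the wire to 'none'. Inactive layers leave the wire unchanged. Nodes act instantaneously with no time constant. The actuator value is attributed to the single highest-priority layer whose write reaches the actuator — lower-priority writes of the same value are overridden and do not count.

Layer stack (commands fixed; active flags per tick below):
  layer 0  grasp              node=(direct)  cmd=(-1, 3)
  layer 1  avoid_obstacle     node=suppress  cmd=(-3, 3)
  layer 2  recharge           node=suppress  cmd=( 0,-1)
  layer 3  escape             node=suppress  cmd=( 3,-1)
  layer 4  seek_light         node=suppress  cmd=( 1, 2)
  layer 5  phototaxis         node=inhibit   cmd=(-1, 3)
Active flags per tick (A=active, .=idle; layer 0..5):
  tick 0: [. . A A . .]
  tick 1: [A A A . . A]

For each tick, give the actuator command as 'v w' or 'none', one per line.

tick 0:
  layer 0 (grasp) idle — none
  layer 1 (avoid_obstacle) idle — unchanged: none
  layer 2 (recharge) active — suppresses: (0, -1)
  layer 3 (escape) active — suppresses: (3, -1)
  layer 4 (seek_light) idle — unchanged: (3, -1)
  layer 5 (phototaxis) idle — unchanged: (3, -1)
  → actuator (3, -1)
tick 1:
  layer 0 (grasp) active — direct: (-1, 3)
  layer 1 (avoid_obstacle) active — suppresses: (-3, 3)
  layer 2 (recharge) active — suppresses: (0, -1)
  layer 3 (escape) idle — unchanged: (0, -1)
  layer 4 (seek_light) idle — unchanged: (0, -1)
  layer 5 (phototaxis) active — inhibits: none
  → actuator none

3 -1
none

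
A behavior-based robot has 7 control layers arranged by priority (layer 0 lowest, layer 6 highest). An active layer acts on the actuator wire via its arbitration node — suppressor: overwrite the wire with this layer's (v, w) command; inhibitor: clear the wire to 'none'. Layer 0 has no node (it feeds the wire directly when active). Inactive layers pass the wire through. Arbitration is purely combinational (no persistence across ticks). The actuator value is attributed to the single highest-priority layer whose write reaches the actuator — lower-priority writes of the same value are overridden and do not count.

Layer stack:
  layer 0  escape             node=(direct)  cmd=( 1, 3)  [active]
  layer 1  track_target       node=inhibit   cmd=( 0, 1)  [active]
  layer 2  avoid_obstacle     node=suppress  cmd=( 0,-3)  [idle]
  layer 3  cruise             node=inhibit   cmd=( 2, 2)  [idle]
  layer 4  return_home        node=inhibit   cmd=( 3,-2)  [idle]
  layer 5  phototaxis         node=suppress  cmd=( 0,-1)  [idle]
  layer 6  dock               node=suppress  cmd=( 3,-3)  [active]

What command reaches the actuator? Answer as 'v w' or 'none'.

3 -3

L0 escape: active, feeds wire = (1, 3)
L1 track_target: active, inhibitor → wire = none
L2 avoid_obstacle: idle → wire stays none
L3 cruise: idle → wire stays none
L4 return_home: idle → wire stays none
L5 phototaxis: idle → wire stays none
L6 dock: active, suppressor → wire = (3, -3)
actuator = (3, -3)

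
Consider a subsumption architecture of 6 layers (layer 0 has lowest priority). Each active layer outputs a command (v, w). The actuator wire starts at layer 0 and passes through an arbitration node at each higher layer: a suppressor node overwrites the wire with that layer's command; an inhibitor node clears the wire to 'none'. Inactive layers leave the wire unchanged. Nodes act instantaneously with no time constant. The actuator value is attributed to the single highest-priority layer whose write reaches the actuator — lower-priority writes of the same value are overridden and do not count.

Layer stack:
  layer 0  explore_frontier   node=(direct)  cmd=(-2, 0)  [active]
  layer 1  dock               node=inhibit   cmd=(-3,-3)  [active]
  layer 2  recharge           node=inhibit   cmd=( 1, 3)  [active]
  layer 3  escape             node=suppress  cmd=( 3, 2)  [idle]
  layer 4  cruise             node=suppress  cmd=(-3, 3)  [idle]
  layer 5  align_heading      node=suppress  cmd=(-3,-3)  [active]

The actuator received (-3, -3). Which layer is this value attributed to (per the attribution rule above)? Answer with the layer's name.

[0] explore_frontier on; wire := (-2, 0)
[1] dock on (inhibit); wire := none
[2] recharge on (inhibit); wire := none
[3] escape off; pass none
[4] cruise off; pass none
[5] align_heading on (suppress); wire := (-3, -3)
output (-3, -3)
last writer: layer 5 = align_heading

align_heading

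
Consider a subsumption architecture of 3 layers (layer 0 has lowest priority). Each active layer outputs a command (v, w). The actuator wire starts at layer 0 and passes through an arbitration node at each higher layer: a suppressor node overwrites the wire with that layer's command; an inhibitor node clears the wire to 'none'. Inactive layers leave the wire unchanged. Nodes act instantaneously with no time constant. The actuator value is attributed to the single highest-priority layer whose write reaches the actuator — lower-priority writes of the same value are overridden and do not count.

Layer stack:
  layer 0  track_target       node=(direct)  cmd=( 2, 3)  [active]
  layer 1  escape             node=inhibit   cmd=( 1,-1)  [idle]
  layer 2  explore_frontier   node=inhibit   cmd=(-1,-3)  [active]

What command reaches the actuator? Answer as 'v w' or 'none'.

[0] track_target on; wire := (2, 3)
[1] escape off; pass (2, 3)
[2] explore_frontier on (inhibit); wire := none
output none

none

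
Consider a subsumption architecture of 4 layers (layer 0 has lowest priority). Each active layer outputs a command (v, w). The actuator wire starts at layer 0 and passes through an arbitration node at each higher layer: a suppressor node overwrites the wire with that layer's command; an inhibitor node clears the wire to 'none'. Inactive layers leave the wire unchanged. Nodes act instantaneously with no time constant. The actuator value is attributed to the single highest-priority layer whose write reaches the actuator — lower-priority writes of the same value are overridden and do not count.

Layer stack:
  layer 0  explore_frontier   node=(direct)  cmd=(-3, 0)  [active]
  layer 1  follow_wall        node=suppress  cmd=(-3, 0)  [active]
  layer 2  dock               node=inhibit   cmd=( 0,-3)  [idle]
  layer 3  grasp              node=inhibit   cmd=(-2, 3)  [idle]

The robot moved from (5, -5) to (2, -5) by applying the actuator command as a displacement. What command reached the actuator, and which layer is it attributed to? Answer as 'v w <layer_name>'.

displacement = (2, -5) − (5, -5) = (-3, 0)
[0] explore_frontier on; wire := (-3, 0)
[1] follow_wall on (suppress); wire := (-3, 0)
[2] dock off; pass (-3, 0)
[3] grasp off; pass (-3, 0)
output (-3, 0) — from layer 1 (follow_wall)

-3 0 follow_wall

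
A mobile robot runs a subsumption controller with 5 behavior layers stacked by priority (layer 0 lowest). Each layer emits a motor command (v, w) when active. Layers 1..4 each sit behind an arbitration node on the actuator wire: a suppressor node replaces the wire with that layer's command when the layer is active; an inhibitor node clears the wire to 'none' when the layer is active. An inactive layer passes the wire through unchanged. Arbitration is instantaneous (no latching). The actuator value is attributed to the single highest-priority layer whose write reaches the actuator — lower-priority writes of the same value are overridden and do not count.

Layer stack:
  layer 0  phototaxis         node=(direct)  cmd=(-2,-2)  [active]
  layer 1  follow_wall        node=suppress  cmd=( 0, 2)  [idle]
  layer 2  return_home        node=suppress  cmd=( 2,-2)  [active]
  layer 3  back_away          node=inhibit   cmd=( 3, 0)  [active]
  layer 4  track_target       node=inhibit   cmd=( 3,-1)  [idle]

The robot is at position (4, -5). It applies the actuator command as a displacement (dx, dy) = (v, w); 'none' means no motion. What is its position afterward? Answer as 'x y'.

L0 phototaxis: active, feeds wire = (-2, -2)
L1 follow_wall: idle → wire stays (-2, -2)
L2 return_home: active, suppressor → wire = (2, -2)
L3 back_away: active, inhibitor → wire = none
L4 track_target: idle → wire stays none
actuator = none
position: (4, -5) + none = (4, -5)

4 -5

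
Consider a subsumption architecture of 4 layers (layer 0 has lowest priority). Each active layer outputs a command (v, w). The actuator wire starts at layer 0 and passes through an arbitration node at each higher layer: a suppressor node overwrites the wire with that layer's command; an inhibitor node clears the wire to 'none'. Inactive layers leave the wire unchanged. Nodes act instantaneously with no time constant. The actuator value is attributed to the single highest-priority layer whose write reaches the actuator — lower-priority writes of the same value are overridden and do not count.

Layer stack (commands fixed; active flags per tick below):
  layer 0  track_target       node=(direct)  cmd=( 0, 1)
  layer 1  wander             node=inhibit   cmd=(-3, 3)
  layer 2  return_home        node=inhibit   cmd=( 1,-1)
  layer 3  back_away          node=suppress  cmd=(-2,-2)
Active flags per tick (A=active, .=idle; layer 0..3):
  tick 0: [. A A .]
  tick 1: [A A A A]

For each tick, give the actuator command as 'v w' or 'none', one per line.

tick 0:
  [0] track_target off; wire := none
  [1] wander on (inhibit); wire := none
  [2] return_home on (inhibit); wire := none
  [3] back_away off; pass none
  output none
tick 1:
  [0] track_target on; wire := (0, 1)
  [1] wander on (inhibit); wire := none
  [2] return_home on (inhibit); wire := none
  [3] back_away on (suppress); wire := (-2, -2)
  output (-2, -2)

none
-2 -2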